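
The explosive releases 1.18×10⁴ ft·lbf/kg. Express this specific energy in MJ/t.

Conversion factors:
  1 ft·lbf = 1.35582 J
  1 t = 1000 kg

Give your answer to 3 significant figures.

16.0 MJ/t

1.18×10⁴ ft·lbf/kg × 1.35582 J/ft·lbf = 15998.7 J/kg
15998.7 J/kg ÷ 1000000 J/MJ × 1000 kg/t = 15.9987 MJ/t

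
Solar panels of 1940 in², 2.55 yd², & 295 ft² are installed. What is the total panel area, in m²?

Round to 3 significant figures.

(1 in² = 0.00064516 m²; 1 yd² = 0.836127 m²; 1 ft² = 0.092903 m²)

1940 in² × 0.00064516 = 1.25161 m²
2.55 yd² × 0.836127 = 2.13212 m²
295 ft² × 0.092903 = 27.4064 m²
Total: 1.25161 + 2.13212 + 27.4064 = 30.7901 m²

30.8 m²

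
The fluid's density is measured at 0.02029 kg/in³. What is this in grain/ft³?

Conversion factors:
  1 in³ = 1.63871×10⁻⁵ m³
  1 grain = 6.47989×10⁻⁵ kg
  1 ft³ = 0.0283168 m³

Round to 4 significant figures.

5.411×10⁵ grain/ft³

0.02029 kg/in³ ÷ 1.63871×10⁻⁵ m³/in³ = 1238.17 kg/m³
1238.17 kg/m³ ÷ 6.47989×10⁻⁵ kg/grain × 0.0283168 m³/ft³ = 541074 grain/ft³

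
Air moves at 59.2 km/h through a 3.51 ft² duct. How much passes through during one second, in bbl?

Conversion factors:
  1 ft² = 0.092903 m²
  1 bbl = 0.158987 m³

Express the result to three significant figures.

33.7 bbl

59.2 km/h × (1/3.6) → 16.4444 m/s
3.51 ft² × 0.092903 → 0.32609 m²
V = v × A × t = 16.4444 m/s × 0.32609 m² × 1 s = 5.36235 m³
5.36235 m³ ÷ (0.158987 m³/bbl) = 33.7282 bbl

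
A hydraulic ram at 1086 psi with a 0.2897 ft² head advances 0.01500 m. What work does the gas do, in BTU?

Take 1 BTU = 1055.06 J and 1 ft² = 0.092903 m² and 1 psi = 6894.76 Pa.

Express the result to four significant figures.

1086 psi → 7.48771×10⁶ Pa
0.2897 ft² → 0.026914 m²
F = P × A = 7.48771×10⁶ × 0.026914 = 201524 N
W = F × d = 201524 × 0.015 = 3022.86 J
In BTU: 3022.86 / 1055.06 = 2.86511 BTU

2.865 BTU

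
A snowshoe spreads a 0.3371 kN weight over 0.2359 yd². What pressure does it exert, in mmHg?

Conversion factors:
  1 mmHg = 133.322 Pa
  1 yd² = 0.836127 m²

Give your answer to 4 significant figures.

0.3371 kN × 1000 = 337.1 N
0.2359 yd² × 0.836127 = 0.197242 m²
P = F / A = 337.1 N / 0.197242 m² = 1709.07 Pa
1709.07 Pa ÷ (133.322 Pa/mmHg) = 12.8191 mmHg

12.82 mmHg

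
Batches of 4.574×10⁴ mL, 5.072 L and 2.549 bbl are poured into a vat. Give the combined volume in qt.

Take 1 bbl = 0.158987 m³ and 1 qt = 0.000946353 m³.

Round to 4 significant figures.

4.574×10⁴ mL × 10⁻⁶ = 0.04574 m³
5.072 L × 0.001 = 0.005072 m³
2.549 bbl × 0.158987 = 0.405258 m³
Total: 0.04574 + 0.005072 + 0.405258 = 0.45607 m³
In qt: 0.45607 / 0.000946353 = 481.924 qt

481.9 qt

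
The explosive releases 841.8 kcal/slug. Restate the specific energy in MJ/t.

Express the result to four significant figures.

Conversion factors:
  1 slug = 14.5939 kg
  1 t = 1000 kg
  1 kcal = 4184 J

241.3 MJ/t

841.8 kcal/slug × 4184 J/kcal ÷ 14.5939 kg/slug = 241340 J/kg
241340 J/kg ÷ 1000000 J/MJ × 1000 kg/t = 241.34 MJ/t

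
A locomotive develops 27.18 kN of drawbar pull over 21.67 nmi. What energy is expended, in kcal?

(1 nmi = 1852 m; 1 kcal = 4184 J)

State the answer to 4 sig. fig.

2.607×10⁵ kcal

27.18 kN × 1000 → 27180 N
21.67 nmi × 1852 → 40132.8 m
W = F × d = 27180 N × 40132.8 m = 1.09081×10⁹ J
1.09081×10⁹ J ÷ (4184 J/kcal) = 260710 kcal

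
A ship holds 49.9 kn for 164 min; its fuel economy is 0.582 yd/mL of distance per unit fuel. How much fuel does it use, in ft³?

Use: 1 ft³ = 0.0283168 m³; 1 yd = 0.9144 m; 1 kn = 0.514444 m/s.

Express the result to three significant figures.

16.8 ft³

49.9 kn → 25.6708 m/s
164 min → 9840 s
d = v × t = 25.6708 × 9840 = 252601 m
0.582 yd/mL → 532181 m/m³
V = d / (distance per unit fuel) = 252601 / 532181 = 0.474652 m³
In ft³: 0.474652 / 0.0283168 = 16.7622 ft³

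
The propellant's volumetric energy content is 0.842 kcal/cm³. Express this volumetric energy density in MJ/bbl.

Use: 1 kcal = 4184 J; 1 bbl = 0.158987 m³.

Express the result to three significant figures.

0.842 kcal/cm³ × 4184 J/kcal ÷ 10⁻⁶ m³/cm³ = 3.52293×10⁹ J/m³
3.52293×10⁹ J/m³ ÷ 1000000 J/MJ × 0.158987 m³/bbl = 560.1 MJ/bbl

560 MJ/bbl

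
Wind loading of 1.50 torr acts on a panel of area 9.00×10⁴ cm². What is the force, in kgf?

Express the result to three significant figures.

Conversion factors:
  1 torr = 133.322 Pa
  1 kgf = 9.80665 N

1.50 torr × 133.322 = 199.983 Pa
9.00×10⁴ cm² × 0.0001 = 9 m²
F = P × A = 199.983 Pa × 9 m² = 1799.85 N
1799.85 N ÷ (9.80665 N/kgf) = 183.534 kgf

184 kgf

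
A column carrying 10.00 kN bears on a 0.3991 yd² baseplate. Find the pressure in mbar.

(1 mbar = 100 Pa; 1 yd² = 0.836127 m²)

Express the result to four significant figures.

10.00 kN × 1000 → 10000 N
0.3991 yd² × 0.836127 → 0.333698 m²
P = F / A = 10000 N / 0.333698 m² = 29967.2 Pa
29967.2 Pa ÷ (100 Pa/mbar) = 299.672 mbar

299.7 mbar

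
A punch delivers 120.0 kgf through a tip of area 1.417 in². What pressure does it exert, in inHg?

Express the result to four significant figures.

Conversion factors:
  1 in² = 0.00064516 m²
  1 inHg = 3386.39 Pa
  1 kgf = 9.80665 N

120.0 kgf × 9.80665 → 1176.8 N
1.417 in² × 0.00064516 → 9.14192×10⁻⁴ m²
P = F / A = 1176.8 N / 9.14192×10⁻⁴ m² = 1.28726×10⁶ Pa
1.28726×10⁶ Pa ÷ (3386.39 Pa/inHg) = 380.128 inHg

380.1 inHg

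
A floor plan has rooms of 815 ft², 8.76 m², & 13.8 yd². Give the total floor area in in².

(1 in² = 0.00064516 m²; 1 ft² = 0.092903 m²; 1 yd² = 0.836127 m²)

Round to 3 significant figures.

1.49×10⁵ in²

815 ft² × 0.092903 = 75.7159 m²
8.76 m² (already m²)
13.8 yd² × 0.836127 = 11.5386 m²
Total: 75.7159 + 8.76 + 11.5386 = 96.0145 m²
In in²: 96.0145 / 0.00064516 = 148823 in²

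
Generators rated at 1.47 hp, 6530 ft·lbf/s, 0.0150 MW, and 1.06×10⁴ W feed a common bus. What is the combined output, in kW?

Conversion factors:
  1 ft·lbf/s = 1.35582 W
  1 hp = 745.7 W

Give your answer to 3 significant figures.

35.5 kW

1.47 hp × 745.7 = 1096.18 W
6530 ft·lbf/s × 1.35582 = 8853.5 W
0.0150 MW × 1000000 = 15000 W
1.06×10⁴ W (already W)
Total: 1096.18 + 8853.5 + 15000 + 10600 = 35549.7 W
In kW: 35549.7 / 1000 = 35.5497 kW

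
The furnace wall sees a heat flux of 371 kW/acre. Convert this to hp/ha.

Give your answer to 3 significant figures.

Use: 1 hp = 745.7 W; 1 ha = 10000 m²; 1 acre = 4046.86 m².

371 kW/acre × 1000 W/kW ÷ 4046.86 m²/acre = 91.676 W/m²
91.676 W/m² ÷ 745.7 W/hp × 10000 m²/ha = 1229.4 hp/ha

1230 hp/ha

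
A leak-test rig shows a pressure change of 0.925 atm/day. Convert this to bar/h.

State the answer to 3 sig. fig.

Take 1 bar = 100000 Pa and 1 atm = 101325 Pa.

0.925 atm/day × 101325 Pa/atm ÷ 86400 s/day = 1.08479 Pa/s
1.08479 Pa/s ÷ 100000 Pa/bar × 3600 s/h = 0.0390524 bar/h

0.0391 bar/h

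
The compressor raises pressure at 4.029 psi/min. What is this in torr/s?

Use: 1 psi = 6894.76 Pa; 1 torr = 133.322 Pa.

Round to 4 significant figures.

3.473 torr/s

4.029 psi/min × 6894.76 Pa/psi ÷ 60 s/min = 462.983 Pa/s
462.983 Pa/s ÷ 133.322 Pa/torr = 3.47267 torr/s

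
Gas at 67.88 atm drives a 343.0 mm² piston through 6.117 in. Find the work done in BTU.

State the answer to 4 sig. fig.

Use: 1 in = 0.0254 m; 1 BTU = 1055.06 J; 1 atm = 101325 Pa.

67.88 atm → 6.87794×10⁶ Pa
343.0 mm² → 3.43×10⁻⁴ m²
F = P × A = 6.87794×10⁶ × 3.43×10⁻⁴ = 2359.13 N
6.117 in → 0.155372 m
W = F × d = 2359.13 × 0.155372 = 366.543 J
In BTU: 366.543 / 1055.06 = 0.347414 BTU

0.3474 BTU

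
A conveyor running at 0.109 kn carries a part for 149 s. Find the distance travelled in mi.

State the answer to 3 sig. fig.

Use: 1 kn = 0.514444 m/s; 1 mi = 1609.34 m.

0.00519 mi

0.109 kn × 0.514444 → 0.0560744 m/s
d = v × t = 0.0560744 m/s × 149 s = 8.35509 m
8.35509 m ÷ (1609.34 m/mi) = 0.00519163 mi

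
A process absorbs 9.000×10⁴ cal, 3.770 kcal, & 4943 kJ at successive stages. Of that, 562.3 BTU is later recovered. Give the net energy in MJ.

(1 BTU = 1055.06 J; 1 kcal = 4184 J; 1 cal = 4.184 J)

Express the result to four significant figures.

9.000×10⁴ cal × 4.184 = 376560 J
3.770 kcal × 4184 = 15773.7 J
4943 kJ × 1000 = 4.943×10⁶ J
562.3 BTU × 1055.06 = 593260 J
Result: 376560 + 15773.7 + 4.943×10⁶ − 593260 = 4.74207×10⁶ J
In MJ: 4.74207×10⁶ / 1000000 = 4.74207 MJ

4.742 MJ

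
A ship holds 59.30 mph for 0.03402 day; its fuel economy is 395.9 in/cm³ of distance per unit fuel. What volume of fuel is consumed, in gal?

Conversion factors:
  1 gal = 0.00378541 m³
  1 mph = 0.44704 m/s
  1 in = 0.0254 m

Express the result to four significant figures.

59.30 mph → 26.5095 m/s
0.03402 day → 2939.33 s
d = v × t = 26.5095 × 2939.33 = 77920.2 m
395.9 in/cm³ → 1.00559×10⁷ m/m³
V = d / (distance per unit fuel) = 77920.2 / 1.00559×10⁷ = 0.0077487 m³
In gal: 0.0077487 / 0.00378541 = 2.04699 gal

2.047 gal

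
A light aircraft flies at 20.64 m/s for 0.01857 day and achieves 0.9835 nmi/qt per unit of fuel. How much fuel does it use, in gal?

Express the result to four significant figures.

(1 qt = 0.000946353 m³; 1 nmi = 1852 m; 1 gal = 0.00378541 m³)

0.01857 day → 1604.45 s
d = v × t = 20.64 × 1604.45 = 33115.8 m
0.9835 nmi/qt → 1.9247×10⁶ m/m³
V = d / (distance per unit fuel) = 33115.8 / 1.9247×10⁶ = 0.0172057 m³
In gal: 0.0172057 / 0.00378541 = 4.54527 gal

4.545 gal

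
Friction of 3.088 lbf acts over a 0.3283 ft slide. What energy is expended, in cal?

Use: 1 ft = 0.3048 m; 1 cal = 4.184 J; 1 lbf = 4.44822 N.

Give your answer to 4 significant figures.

3.088 lbf × 4.44822 = 13.7361 N
0.3283 ft × 0.3048 = 0.100066 m
W = F × d = 13.7361 N × 0.100066 m = 1.37452 J
1.37452 J ÷ (4.184 J/cal) = 0.328518 cal

0.3285 cal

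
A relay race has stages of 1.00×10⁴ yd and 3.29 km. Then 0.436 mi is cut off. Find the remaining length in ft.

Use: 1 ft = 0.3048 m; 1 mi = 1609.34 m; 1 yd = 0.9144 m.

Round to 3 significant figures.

3.85×10⁴ ft

1.00×10⁴ yd × 0.9144 = 9144 m
3.29 km × 1000 = 3290 m
0.436 mi × 1609.34 = 701.672 m
Net: 9144 + 3290 − 701.672 = 11732.3 m
In ft: 11732.3 / 0.3048 = 38491.8 ft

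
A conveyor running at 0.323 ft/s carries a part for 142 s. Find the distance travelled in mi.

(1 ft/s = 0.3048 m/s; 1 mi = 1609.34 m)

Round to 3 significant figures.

0.323 ft/s × 0.3048 = 0.0984504 m/s
d = v × t = 0.0984504 m/s × 142 s = 13.98 m
13.98 m ÷ (1609.34 m/mi) = 0.00868679 mi

0.00869 mi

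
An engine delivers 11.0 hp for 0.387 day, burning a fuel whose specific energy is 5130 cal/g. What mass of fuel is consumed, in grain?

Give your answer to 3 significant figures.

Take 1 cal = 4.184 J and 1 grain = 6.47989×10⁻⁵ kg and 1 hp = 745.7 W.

1.97×10⁵ grain

11.0 hp → 8202.7 W
0.387 day → 33436.8 s
E = P × t = 8202.7 × 33436.8 = 2.74272×10⁸ J
5130 cal/g → 2.14639×10⁷ J/kg
m = E / e_s = 2.74272×10⁸ / 2.14639×10⁷ = 12.7783 kg
In grain: 12.7783 / 6.47989×10⁻⁵ = 197199 grain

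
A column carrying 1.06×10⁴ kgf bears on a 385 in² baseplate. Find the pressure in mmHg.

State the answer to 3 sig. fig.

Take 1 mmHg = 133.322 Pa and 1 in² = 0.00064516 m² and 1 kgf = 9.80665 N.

3140 mmHg

1.06×10⁴ kgf × 9.80665 → 103950 N
385 in² × 0.00064516 → 0.248387 m²
P = F / A = 103950 N / 0.248387 m² = 418500 Pa
418500 Pa ÷ (133.322 Pa/mmHg) = 3139.02 mmHg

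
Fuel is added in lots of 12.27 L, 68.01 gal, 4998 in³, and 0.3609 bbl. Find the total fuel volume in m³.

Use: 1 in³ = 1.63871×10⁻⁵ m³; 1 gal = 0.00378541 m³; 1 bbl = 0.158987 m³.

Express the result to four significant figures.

0.4090 m³

12.27 L × 0.001 = 0.01227 m³
68.01 gal × 0.00378541 = 0.257446 m³
4998 in³ × 1.63871×10⁻⁵ = 0.0819027 m³
0.3609 bbl × 0.158987 = 0.0573784 m³
Combined: 0.01227 + 0.257446 + 0.0819027 + 0.0573784 = 0.408997 m³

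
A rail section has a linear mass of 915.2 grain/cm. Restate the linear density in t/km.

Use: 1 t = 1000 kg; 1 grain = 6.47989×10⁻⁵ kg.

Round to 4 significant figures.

915.2 grain/cm × 6.47989×10⁻⁵ kg/grain ÷ 0.01 m/cm = 5.9304 kg/m
5.9304 kg/m ÷ 1000 kg/t × 1000 m/km = 5.9304 t/km

5.930 t/km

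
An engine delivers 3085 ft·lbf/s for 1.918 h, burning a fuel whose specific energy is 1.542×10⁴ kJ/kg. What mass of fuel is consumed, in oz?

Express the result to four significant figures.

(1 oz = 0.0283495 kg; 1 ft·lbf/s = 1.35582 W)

66.07 oz

3085 ft·lbf/s → 4182.7 W
1.918 h → 6904.8 s
E = P × t = 4182.7 × 6904.8 = 2.88807×10⁷ J
1.542×10⁴ kJ/kg → 1.542×10⁷ J/kg
m = E / e_s = 2.88807×10⁷ / 1.542×10⁷ = 1.87294 kg
In oz: 1.87294 / 0.0283495 = 66.0661 oz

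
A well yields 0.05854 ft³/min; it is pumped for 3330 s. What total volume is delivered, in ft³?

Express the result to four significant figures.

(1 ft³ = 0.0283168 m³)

0.05854 ft³/min → 2.76278×10⁻⁵ m³/s
V = Q × t = 2.76278×10⁻⁵ × 3330 = 0.0920006 m³
In ft³: 0.0920006 / 0.0283168 = 3.24898 ft³

3.249 ft³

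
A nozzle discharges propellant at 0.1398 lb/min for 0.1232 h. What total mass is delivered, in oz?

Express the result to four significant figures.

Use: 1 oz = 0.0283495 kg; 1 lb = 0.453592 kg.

0.1398 lb/min → 0.00105687 kg/s
0.1232 h → 443.52 s
m = ṁ × t = 0.00105687 × 443.52 = 0.468743 kg
In oz: 0.468743 / 0.0283495 = 16.5344 oz

16.53 oz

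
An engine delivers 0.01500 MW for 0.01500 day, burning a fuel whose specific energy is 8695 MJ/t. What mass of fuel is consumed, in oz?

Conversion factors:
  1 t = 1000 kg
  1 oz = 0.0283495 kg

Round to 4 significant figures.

78.86 oz

0.01500 MW → 15000 W
0.01500 day → 1296 s
E = P × t = 15000 × 1296 = 1.944×10⁷ J
8695 MJ/t → 8.695×10⁶ J/kg
m = E / e_s = 1.944×10⁷ / 8.695×10⁶ = 2.23577 kg
In oz: 2.23577 / 0.0283495 = 78.8645 oz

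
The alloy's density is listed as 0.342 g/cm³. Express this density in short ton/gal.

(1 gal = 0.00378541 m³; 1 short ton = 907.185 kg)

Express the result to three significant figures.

0.00143 short ton/gal

0.342 g/cm³ × 0.001 kg/g ÷ 10⁻⁶ m³/cm³ = 342 kg/m³
342 kg/m³ ÷ 907.185 kg/short ton × 0.00378541 m³/gal = 0.00142706 short ton/gal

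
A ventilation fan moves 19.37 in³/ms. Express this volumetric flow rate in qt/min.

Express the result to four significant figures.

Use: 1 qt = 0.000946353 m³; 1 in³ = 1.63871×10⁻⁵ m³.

2.012×10⁴ qt/min

19.37 in³/ms × 1.63871×10⁻⁵ m³/in³ ÷ 0.001 s/ms = 0.317418 m³/s
0.317418 m³/s ÷ 0.000946353 m³/qt × 60 s/min = 20124.7 qt/min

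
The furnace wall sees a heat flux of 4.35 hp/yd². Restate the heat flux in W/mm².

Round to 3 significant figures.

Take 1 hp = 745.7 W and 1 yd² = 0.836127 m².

0.00388 W/mm²

4.35 hp/yd² × 745.7 W/hp ÷ 0.836127 m²/yd² = 3879.55 W/m²
3879.55 W/m² × 10⁻⁶ m²/mm² = 0.00387955 W/mm²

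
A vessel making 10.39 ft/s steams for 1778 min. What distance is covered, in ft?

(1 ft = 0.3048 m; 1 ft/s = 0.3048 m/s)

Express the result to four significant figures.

10.39 ft/s × 0.3048 = 3.16687 m/s
1778 min × 60 = 106680 s
d = v × t = 3.16687 m/s × 106680 s = 337842 m
337842 m ÷ (0.3048 m/ft) = 1.10841×10⁶ ft

1.108×10⁶ ft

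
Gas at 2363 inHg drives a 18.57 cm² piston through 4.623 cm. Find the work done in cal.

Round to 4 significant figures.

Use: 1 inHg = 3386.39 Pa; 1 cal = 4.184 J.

2363 inHg → 8.00204×10⁶ Pa
18.57 cm² → 0.001857 m²
F = P × A = 8.00204×10⁶ × 0.001857 = 14859.8 N
4.623 cm → 0.04623 m
W = F × d = 14859.8 × 0.04623 = 686.969 J
In cal: 686.969 / 4.184 = 164.19 cal

164.2 cal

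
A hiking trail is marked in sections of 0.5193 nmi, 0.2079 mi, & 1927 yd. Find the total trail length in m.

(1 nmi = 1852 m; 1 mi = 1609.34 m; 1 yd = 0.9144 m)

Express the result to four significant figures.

3058 m

0.5193 nmi × 1852 = 961.744 m
0.2079 mi × 1609.34 = 334.582 m
1927 yd × 0.9144 = 1762.05 m
Total: 961.744 + 334.582 + 1762.05 = 3058.38 m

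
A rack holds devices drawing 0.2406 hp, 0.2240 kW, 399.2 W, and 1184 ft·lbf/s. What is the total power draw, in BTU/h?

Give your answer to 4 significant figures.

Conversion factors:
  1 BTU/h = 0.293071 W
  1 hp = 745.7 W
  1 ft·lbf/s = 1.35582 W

0.2406 hp × 745.7 = 179.415 W
0.2240 kW × 1000 = 224 W
399.2 W (already W)
1184 ft·lbf/s × 1.35582 = 1605.29 W
Sum: 179.415 + 224 + 399.2 + 1605.29 = 2407.9 W
In BTU/h: 2407.9 / 0.293071 = 8216.1 BTU/h

8216 BTU/h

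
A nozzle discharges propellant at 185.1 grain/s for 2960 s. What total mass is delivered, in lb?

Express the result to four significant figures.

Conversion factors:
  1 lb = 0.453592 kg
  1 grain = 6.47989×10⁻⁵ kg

78.27 lb

185.1 grain/s → 0.0119943 kg/s
m = ṁ × t = 0.0119943 × 2960 = 35.5031 kg
In lb: 35.5031 / 0.453592 = 78.271 lb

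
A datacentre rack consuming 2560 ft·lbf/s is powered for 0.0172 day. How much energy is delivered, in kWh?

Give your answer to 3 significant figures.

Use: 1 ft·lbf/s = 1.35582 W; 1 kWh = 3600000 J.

1.43 kWh

2560 ft·lbf/s × 1.35582 = 3470.9 W
0.0172 day × 86400 = 1486.08 s
E = P × t = 3470.9 W × 1486.08 s = 5.15804×10⁶ J
5.15804×10⁶ J ÷ (3600000 J/kWh) = 1.43279 kWh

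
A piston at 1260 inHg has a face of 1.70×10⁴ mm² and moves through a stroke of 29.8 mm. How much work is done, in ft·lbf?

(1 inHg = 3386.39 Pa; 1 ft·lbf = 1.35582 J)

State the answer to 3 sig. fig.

1260 inHg → 4.26685×10⁶ Pa
1.70×10⁴ mm² → 0.017 m²
F = P × A = 4.26685×10⁶ × 0.017 = 72536.5 N
29.8 mm → 0.0298 m
W = F × d = 72536.5 × 0.0298 = 2161.59 J
In ft·lbf: 2161.59 / 1.35582 = 1594.3 ft·lbf

1590 ft·lbf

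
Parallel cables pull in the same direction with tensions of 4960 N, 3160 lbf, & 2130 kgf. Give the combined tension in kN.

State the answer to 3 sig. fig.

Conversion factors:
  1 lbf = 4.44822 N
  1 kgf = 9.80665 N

39.9 kN

4960 N (already N)
3160 lbf × 4.44822 = 14056.4 N
2130 kgf × 9.80665 = 20888.2 N
Sum: 4960 + 14056.4 + 20888.2 = 39904.6 N
In kN: 39904.6 / 1000 = 39.9046 kN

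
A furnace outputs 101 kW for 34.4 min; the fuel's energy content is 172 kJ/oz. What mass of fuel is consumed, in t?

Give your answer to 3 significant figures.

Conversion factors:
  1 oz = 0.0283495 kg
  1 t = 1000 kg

101 kW → 101000 W
34.4 min → 2064 s
E = P × t = 101000 × 2064 = 2.08464×10⁸ J
172 kJ/oz → 6.06713×10⁶ J/kg
m = E / e_s = 2.08464×10⁸ / 6.06713×10⁶ = 34.3596 kg
In t: 34.3596 / 1000 = 0.0343596 t

0.0344 t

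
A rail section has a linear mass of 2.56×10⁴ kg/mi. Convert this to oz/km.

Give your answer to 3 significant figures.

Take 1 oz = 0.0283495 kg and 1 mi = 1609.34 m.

5.61×10⁵ oz/km

2.56×10⁴ kg/mi ÷ 1609.34 m/mi = 15.9071 kg/m
15.9071 kg/m ÷ 0.0283495 kg/oz × 1000 m/km = 561107 oz/km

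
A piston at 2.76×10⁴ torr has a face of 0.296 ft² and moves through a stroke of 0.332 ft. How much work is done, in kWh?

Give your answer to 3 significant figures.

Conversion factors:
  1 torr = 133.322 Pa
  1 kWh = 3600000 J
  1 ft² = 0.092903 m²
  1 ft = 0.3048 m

0.00284 kWh

2.76×10⁴ torr → 3.67969×10⁶ Pa
0.296 ft² → 0.0274993 m²
F = P × A = 3.67969×10⁶ × 0.0274993 = 101189 N
0.332 ft → 0.101194 m
W = F × d = 101189 × 0.101194 = 10239.7 J
In kWh: 10239.7 / 3600000 = 0.00284436 kWh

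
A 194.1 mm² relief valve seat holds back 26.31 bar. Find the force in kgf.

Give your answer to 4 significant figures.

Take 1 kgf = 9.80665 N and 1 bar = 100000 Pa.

52.07 kgf

26.31 bar × 100000 → 2.631×10⁶ Pa
194.1 mm² × 10⁻⁶ → 1.941×10⁻⁴ m²
F = P × A = 2.631×10⁶ Pa × 1.941×10⁻⁴ m² = 510.677 N
510.677 N ÷ (9.80665 N/kgf) = 52.0746 kgf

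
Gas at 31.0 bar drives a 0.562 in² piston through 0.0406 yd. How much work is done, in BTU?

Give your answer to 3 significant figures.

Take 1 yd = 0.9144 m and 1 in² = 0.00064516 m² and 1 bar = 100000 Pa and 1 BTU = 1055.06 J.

31.0 bar → 3.1×10⁶ Pa
0.562 in² → 3.6258×10⁻⁴ m²
F = P × A = 3.1×10⁶ × 3.6258×10⁻⁴ = 1124 N
0.0406 yd → 0.0371246 m
W = F × d = 1124 × 0.0371246 = 41.7281 J
In BTU: 41.7281 / 1055.06 = 0.0395505 BTU

0.0396 BTU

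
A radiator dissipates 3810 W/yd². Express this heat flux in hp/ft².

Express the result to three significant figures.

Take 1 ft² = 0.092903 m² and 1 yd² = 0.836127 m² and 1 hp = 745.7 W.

0.568 hp/ft²

3810 W/yd² ÷ 0.836127 m²/yd² = 4556.72 W/m²
4556.72 W/m² ÷ 745.7 W/hp × 0.092903 m²/ft² = 0.567699 hp/ft²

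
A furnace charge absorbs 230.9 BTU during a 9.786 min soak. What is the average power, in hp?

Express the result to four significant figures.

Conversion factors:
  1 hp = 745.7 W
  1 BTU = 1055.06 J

0.5564 hp

230.9 BTU × 1055.06 → 243613 J
9.786 min × 60 → 587.16 s
P = E / t = 243613 J / 587.16 s = 414.901 W
414.901 W ÷ (745.7 W/hp) = 0.556391 hp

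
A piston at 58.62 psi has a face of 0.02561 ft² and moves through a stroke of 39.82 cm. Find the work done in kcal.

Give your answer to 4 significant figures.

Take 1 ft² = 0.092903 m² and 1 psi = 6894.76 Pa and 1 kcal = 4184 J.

58.62 psi → 404171 Pa
0.02561 ft² → 0.00237925 m²
F = P × A = 404171 × 0.00237925 = 961.624 N
39.82 cm → 0.3982 m
W = F × d = 961.624 × 0.3982 = 382.919 J
In kcal: 382.919 / 4184 = 0.0915198 kcal

0.09152 kcal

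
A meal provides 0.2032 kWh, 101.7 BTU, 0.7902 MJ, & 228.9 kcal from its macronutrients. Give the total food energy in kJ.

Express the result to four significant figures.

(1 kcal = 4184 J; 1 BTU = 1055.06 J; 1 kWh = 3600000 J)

2587 kJ

0.2032 kWh × 3600000 = 731520 J
101.7 BTU × 1055.06 = 107300 J
0.7902 MJ × 1000000 = 790200 J
228.9 kcal × 4184 = 957718 J
Total: 731520 + 107300 + 790200 + 957718 = 2.58674×10⁶ J
In kJ: 2.58674×10⁶ / 1000 = 2586.74 kJ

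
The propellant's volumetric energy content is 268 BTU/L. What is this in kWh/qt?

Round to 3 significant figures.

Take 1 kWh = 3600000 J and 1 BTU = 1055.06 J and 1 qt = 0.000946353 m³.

0.0743 kWh/qt

268 BTU/L × 1055.06 J/BTU ÷ 0.001 m³/L = 2.82756×10⁸ J/m³
2.82756×10⁸ J/m³ ÷ 3600000 J/kWh × 0.000946353 m³/qt = 0.0743297 kWh/qt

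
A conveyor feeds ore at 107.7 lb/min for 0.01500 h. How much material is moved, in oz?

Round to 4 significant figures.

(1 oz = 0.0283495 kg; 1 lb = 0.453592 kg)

1551 oz

107.7 lb/min → 0.814198 kg/s
0.01500 h → 54 s
m = ṁ × t = 0.814198 × 54 = 43.9667 kg
In oz: 43.9667 / 0.0283495 = 1550.88 oz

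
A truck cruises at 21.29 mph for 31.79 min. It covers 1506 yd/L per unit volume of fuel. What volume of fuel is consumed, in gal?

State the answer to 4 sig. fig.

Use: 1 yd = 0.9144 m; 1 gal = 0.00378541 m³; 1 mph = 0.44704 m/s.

21.29 mph → 9.51748 m/s
31.79 min → 1907.4 s
d = v × t = 9.51748 × 1907.4 = 18153.6 m
1506 yd/L → 1.37709×10⁶ m/m³
V = d / (distance per unit fuel) = 18153.6 / 1.37709×10⁶ = 0.0131826 m³
In gal: 0.0131826 / 0.00378541 = 3.48248 gal

3.482 gal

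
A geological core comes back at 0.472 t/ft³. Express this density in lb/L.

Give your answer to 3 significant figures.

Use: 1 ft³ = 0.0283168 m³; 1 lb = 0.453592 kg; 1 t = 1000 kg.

0.472 t/ft³ × 1000 kg/t ÷ 0.0283168 m³/ft³ = 16668.6 kg/m³
16668.6 kg/m³ ÷ 0.453592 kg/lb × 0.001 m³/L = 36.748 lb/L

36.7 lb/L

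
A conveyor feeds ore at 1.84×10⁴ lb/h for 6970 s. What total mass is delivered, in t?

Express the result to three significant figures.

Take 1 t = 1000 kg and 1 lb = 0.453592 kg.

1.84×10⁴ lb/h → 2.31836 kg/s
m = ṁ × t = 2.31836 × 6970 = 16159 kg
In t: 16159 / 1000 = 16.159 t

16.2 t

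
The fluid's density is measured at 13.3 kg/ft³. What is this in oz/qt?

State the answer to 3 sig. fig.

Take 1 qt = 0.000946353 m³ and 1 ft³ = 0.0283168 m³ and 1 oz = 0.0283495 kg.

13.3 kg/ft³ ÷ 0.0283168 m³/ft³ = 469.686 kg/m³
469.686 kg/m³ ÷ 0.0283495 kg/oz × 0.000946353 m³/qt = 15.6789 oz/qt

15.7 oz/qt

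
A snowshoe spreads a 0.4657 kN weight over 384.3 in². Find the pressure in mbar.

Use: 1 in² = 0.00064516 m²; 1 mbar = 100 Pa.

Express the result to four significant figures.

0.4657 kN × 1000 = 465.7 N
384.3 in² × 0.00064516 = 0.247935 m²
P = F / A = 465.7 N / 0.247935 m² = 1878.31 Pa
1878.31 Pa ÷ (100 Pa/mbar) = 18.7831 mbar

18.78 mbar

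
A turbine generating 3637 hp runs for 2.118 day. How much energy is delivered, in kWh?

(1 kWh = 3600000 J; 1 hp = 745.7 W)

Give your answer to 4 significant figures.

3637 hp × 745.7 = 2.71211×10⁶ W
2.118 day × 86400 = 182995 s
E = P × t = 2.71211×10⁶ W × 182995 s = 4.96303×10¹¹ J
4.96303×10¹¹ J ÷ (3600000 J/kWh) = 137862 kWh

1.379×10⁵ kWh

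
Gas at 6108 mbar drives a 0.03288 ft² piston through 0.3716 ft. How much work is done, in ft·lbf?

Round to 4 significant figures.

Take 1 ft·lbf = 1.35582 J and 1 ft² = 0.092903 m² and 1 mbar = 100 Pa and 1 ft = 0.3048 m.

6108 mbar → 610800 Pa
0.03288 ft² → 0.00305465 m²
F = P × A = 610800 × 0.00305465 = 1865.78 N
0.3716 ft → 0.113264 m
W = F × d = 1865.78 × 0.113264 = 211.326 J
In ft·lbf: 211.326 / 1.35582 = 155.866 ft·lbf

155.9 ft·lbf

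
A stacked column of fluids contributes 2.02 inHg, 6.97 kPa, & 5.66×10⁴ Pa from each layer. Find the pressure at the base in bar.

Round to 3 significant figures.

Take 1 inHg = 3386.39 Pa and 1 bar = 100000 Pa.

2.02 inHg × 3386.39 = 6840.51 Pa
6.97 kPa × 1000 = 6970 Pa
5.66×10⁴ Pa (already Pa)
Sum: 6840.51 + 6970 + 56600 = 70410.5 Pa
In bar: 70410.5 / 100000 = 0.704105 bar

0.704 bar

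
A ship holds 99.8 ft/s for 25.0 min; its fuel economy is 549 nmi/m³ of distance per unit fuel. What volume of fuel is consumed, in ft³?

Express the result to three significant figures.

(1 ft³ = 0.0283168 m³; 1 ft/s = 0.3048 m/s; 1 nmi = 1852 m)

1.58 ft³

99.8 ft/s → 30.419 m/s
25.0 min → 1500 s
d = v × t = 30.419 × 1500 = 45628.5 m
549 nmi/m³ → 1.01675×10⁶ m/m³
V = d / (distance per unit fuel) = 45628.5 / 1.01675×10⁶ = 0.0448768 m³
In ft³: 0.0448768 / 0.0283168 = 1.58481 ft³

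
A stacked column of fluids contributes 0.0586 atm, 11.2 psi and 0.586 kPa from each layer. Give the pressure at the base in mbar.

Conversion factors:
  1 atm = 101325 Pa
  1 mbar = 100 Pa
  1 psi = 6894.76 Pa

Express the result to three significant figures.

0.0586 atm × 101325 → 5937.64 Pa
11.2 psi × 6894.76 → 77221.3 Pa
0.586 kPa × 1000 → 586 Pa
Combined: 5937.64 + 77221.3 + 586 = 83744.9 Pa
In mbar: 83744.9 / 100 = 837.449 mbar

837 mbar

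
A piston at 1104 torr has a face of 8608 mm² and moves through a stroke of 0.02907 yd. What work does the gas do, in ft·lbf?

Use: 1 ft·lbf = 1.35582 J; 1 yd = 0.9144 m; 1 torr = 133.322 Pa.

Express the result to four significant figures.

24.84 ft·lbf

1104 torr → 147187 Pa
8608 mm² → 0.008608 m²
F = P × A = 147187 × 0.008608 = 1266.99 N
0.02907 yd → 0.0265816 m
W = F × d = 1266.99 × 0.0265816 = 33.6786 J
In ft·lbf: 33.6786 / 1.35582 = 24.84 ft·lbf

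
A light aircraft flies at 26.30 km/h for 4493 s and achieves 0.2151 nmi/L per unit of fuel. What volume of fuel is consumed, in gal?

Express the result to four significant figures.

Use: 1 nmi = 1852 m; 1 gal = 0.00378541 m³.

21.77 gal

26.30 km/h → 7.30556 m/s
d = v × t = 7.30556 × 4493 = 32823.9 m
0.2151 nmi/L → 398365 m/m³
V = d / (distance per unit fuel) = 32823.9 / 398365 = 0.0823965 m³
In gal: 0.0823965 / 0.00378541 = 21.7669 gal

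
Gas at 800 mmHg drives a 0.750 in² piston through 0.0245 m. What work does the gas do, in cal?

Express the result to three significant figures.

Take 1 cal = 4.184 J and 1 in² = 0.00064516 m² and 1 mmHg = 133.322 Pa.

800 mmHg → 106658 Pa
0.750 in² → 4.8387×10⁻⁴ m²
F = P × A = 106658 × 4.8387×10⁻⁴ = 51.6086 N
W = F × d = 51.6086 × 0.0245 = 1.26441 J
In cal: 1.26441 / 4.184 = 0.302201 cal

0.302 cal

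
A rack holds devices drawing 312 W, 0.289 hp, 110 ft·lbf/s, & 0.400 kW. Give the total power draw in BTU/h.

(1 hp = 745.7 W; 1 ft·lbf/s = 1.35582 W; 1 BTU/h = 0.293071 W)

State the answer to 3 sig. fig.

3670 BTU/h

312 W (already W)
0.289 hp × 745.7 = 215.507 W
110 ft·lbf/s × 1.35582 = 149.14 W
0.400 kW × 1000 = 400 W
Combined: 312 + 215.507 + 149.14 + 400 = 1076.65 W
In BTU/h: 1076.65 / 0.293071 = 3673.68 BTU/h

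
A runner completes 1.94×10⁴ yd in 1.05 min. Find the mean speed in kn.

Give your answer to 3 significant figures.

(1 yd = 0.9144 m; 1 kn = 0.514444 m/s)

547 kn

1.94×10⁴ yd × 0.9144 → 17739.4 m
1.05 min × 60 → 63 s
v = d / t = 17739.4 m / 63 s = 281.578 m/s
281.578 m/s ÷ (0.514444 m/s/kn) = 547.344 kn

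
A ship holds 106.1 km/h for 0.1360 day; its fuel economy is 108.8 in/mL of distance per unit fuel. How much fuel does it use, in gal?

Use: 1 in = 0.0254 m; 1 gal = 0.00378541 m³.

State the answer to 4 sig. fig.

106.1 km/h → 29.4722 m/s
0.1360 day → 11750.4 s
d = v × t = 29.4722 × 11750.4 = 346310 m
108.8 in/mL → 2.76352×10⁶ m/m³
V = d / (distance per unit fuel) = 346310 / 2.76352×10⁶ = 0.125315 m³
In gal: 0.125315 / 0.00378541 = 33.1047 gal

33.10 gal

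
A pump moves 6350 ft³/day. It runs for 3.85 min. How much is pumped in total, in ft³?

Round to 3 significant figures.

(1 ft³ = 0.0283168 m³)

17.0 ft³

6350 ft³/day → 0.00208115 m³/s
3.85 min → 231 s
V = Q × t = 0.00208115 × 231 = 0.480746 m³
In ft³: 0.480746 / 0.0283168 = 16.9774 ft³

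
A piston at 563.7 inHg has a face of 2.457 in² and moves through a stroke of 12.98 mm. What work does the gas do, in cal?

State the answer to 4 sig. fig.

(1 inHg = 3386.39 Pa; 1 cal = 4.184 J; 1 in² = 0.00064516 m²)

563.7 inHg → 1.90891×10⁶ Pa
2.457 in² → 0.00158516 m²
F = P × A = 1.90891×10⁶ × 0.00158516 = 3025.93 N
12.98 mm → 0.01298 m
W = F × d = 3025.93 × 0.01298 = 39.2766 J
In cal: 39.2766 / 4.184 = 9.38733 cal

9.387 cal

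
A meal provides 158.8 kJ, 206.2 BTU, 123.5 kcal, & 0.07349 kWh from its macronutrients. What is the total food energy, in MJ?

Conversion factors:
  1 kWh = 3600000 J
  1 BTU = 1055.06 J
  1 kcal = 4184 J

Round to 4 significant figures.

158.8 kJ × 1000 = 158800 J
206.2 BTU × 1055.06 = 217553 J
123.5 kcal × 4184 = 516724 J
0.07349 kWh × 3600000 = 264564 J
Sum: 158800 + 217553 + 516724 + 264564 = 1.15764×10⁶ J
In MJ: 1.15764×10⁶ / 1000000 = 1.15764 MJ

1.158 MJ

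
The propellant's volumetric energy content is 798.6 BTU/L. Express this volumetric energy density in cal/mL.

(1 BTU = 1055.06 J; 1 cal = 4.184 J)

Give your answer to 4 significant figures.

201.4 cal/mL

798.6 BTU/L × 1055.06 J/BTU ÷ 0.001 m³/L = 8.42571×10⁸ J/m³
8.42571×10⁸ J/m³ ÷ 4.184 J/cal × 10⁻⁶ m³/mL = 201.379 cal/mL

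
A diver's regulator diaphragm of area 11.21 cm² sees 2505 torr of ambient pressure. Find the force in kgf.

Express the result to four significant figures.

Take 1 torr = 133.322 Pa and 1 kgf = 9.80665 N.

2505 torr × 133.322 → 333972 Pa
11.21 cm² × 0.0001 → 0.001121 m²
F = P × A = 333972 Pa × 0.001121 m² = 374.383 N
374.383 N ÷ (9.80665 N/kgf) = 38.1764 kgf

38.18 kgf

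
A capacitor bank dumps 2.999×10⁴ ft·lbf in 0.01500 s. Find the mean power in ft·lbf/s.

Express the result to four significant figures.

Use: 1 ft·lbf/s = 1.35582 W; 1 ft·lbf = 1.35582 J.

1.999×10⁶ ft·lbf/s

2.999×10⁴ ft·lbf × 1.35582 = 40661 J
P = E / t = 40661 J / 0.015 s = 2.71073×10⁶ W
2.71073×10⁶ W ÷ (1.35582 W/ft·lbf/s) = 1.99933×10⁶ ft·lbf/s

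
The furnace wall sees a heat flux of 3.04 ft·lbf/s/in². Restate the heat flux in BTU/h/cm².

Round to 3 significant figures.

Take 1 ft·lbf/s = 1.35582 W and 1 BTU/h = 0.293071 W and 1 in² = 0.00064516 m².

2.18 BTU/h/cm²

3.04 ft·lbf/s/in² × 1.35582 W/ft·lbf/s ÷ 0.00064516 m²/in² = 6388.64 W/m²
6388.64 W/m² ÷ 0.293071 W/BTU/h × 0.0001 m²/cm² = 2.17989 BTU/h/cm²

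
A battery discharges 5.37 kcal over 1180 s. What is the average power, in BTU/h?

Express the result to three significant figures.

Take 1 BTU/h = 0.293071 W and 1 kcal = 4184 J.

5.37 kcal × 4184 → 22468.1 J
P = E / t = 22468.1 J / 1180 s = 19.0408 W
19.0408 W ÷ (0.293071 W/BTU/h) = 64.9699 BTU/h

65.0 BTU/h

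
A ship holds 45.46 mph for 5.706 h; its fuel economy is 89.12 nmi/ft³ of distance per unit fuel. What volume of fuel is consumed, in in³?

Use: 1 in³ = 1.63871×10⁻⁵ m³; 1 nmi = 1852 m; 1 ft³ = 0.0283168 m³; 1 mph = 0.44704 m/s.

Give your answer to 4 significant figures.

45.46 mph → 20.3224 m/s
5.706 h → 20541.6 s
d = v × t = 20.3224 × 20541.6 = 417455 m
89.12 nmi/ft³ → 5.8287×10⁶ m/m³
V = d / (distance per unit fuel) = 417455 / 5.8287×10⁶ = 0.0716206 m³
In in³: 0.0716206 / 1.63871×10⁻⁵ = 4370.55 in³

4371 in³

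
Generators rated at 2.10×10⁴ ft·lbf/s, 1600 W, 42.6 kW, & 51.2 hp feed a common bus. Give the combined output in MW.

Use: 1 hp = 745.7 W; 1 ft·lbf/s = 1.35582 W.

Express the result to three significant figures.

2.10×10⁴ ft·lbf/s × 1.35582 = 28472.2 W
1600 W (already W)
42.6 kW × 1000 = 42600 W
51.2 hp × 745.7 = 38179.8 W
Combined: 28472.2 + 1600 + 42600 + 38179.8 = 110852 W
In MW: 110852 / 1000000 = 0.110852 MW

0.111 MW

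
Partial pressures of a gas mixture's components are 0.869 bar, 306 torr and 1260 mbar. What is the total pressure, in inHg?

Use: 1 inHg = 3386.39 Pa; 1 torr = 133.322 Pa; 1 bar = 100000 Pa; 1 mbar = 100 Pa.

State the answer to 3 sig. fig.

0.869 bar × 100000 = 86900 Pa
306 torr × 133.322 = 40796.5 Pa
1260 mbar × 100 = 126000 Pa
Total: 86900 + 40796.5 + 126000 = 253696 Pa
In inHg: 253696 / 3386.39 = 74.9164 inHg

74.9 inHg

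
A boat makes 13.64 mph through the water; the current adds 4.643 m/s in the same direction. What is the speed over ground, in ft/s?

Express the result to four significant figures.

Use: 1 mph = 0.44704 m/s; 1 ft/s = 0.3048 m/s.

35.24 ft/s

13.64 mph × 0.44704 → 6.09763 m/s
4.643 m/s (already m/s)
Combined: 6.09763 + 4.643 = 10.7406 m/s
In ft/s: 10.7406 / 0.3048 = 35.2382 ft/s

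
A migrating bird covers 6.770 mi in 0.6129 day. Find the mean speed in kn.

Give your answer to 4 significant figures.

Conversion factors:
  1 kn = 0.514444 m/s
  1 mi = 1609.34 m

0.3999 kn

6.770 mi × 1609.34 = 10895.2 m
0.6129 day × 86400 = 52954.6 s
v = d / t = 10895.2 m / 52954.6 s = 0.205746 m/s
0.205746 m/s ÷ (0.514444 m/s/kn) = 0.399939 kn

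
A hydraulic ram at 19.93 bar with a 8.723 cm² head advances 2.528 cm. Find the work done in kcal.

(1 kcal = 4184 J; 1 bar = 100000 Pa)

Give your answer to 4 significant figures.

19.93 bar → 1.993×10⁶ Pa
8.723 cm² → 8.723×10⁻⁴ m²
F = P × A = 1.993×10⁶ × 8.723×10⁻⁴ = 1738.49 N
2.528 cm → 0.02528 m
W = F × d = 1738.49 × 0.02528 = 43.949 J
In kcal: 43.949 / 4184 = 0.0105041 kcal

0.01050 kcal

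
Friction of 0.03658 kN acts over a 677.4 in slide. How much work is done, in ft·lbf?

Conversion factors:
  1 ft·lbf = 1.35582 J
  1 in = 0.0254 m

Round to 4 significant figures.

0.03658 kN × 1000 → 36.58 N
677.4 in × 0.0254 → 17.206 m
W = F × d = 36.58 N × 17.206 m = 629.395 J
629.395 J ÷ (1.35582 J/ft·lbf) = 464.217 ft·lbf

464.2 ft·lbf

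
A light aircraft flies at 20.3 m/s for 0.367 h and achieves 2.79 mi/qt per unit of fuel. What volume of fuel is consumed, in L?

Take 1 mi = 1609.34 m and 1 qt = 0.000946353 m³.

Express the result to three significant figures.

0.367 h → 1321.2 s
d = v × t = 20.3 × 1321.2 = 26820.4 m
2.79 mi/qt → 4.74459×10⁶ m/m³
V = d / (distance per unit fuel) = 26820.4 / 4.74459×10⁶ = 0.00565284 m³
In L: 0.00565284 / 0.001 = 5.65284 L

5.65 L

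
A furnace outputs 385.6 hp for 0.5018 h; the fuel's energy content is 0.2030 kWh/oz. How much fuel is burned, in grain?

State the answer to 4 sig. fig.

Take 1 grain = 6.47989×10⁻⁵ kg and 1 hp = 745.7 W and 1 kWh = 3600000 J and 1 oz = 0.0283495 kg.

385.6 hp → 287542 W
0.5018 h → 1806.48 s
E = P × t = 287542 × 1806.48 = 5.19439×10⁸ J
0.2030 kWh/oz → 2.57782×10⁷ J/kg
m = E / e_s = 5.19439×10⁸ / 2.57782×10⁷ = 20.1503 kg
In grain: 20.1503 / 6.47989×10⁻⁵ = 310967 grain

3.110×10⁵ grain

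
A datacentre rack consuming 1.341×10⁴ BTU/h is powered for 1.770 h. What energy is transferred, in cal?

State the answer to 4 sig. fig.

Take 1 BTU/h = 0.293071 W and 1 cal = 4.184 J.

5.985×10⁶ cal

1.341×10⁴ BTU/h × 0.293071 = 3930.08 W
1.770 h × 3600 = 6372 s
E = P × t = 3930.08 W × 6372 s = 2.50425×10⁷ J
2.50425×10⁷ J ÷ (4.184 J/cal) = 5.9853×10⁶ cal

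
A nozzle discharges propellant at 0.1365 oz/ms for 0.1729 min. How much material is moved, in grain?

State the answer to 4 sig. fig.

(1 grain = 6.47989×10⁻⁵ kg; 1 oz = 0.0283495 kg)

6.195×10⁵ grain

0.1365 oz/ms → 3.86971 kg/s
0.1729 min → 10.374 s
m = ṁ × t = 3.86971 × 10.374 = 40.1444 kg
In grain: 40.1444 / 6.47989×10⁻⁵ = 619523 grain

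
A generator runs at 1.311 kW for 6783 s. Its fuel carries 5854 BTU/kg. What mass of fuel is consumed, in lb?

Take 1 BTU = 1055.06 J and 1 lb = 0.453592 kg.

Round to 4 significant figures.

1.311 kW → 1311 W
E = P × t = 1311 × 6783 = 8.89251×10⁶ J
5854 BTU/kg → 6.17632×10⁶ J/kg
m = E / e_s = 8.89251×10⁶ / 6.17632×10⁶ = 1.43977 kg
In lb: 1.43977 / 0.453592 = 3.17415 lb

3.174 lb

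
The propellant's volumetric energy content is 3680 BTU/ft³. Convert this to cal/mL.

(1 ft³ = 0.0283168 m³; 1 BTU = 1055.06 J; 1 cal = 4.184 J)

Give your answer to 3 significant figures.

32.8 cal/mL

3680 BTU/ft³ × 1055.06 J/BTU ÷ 0.0283168 m³/ft³ = 1.37114×10⁸ J/m³
1.37114×10⁸ J/m³ ÷ 4.184 J/cal × 10⁻⁶ m³/mL = 32.771 cal/mL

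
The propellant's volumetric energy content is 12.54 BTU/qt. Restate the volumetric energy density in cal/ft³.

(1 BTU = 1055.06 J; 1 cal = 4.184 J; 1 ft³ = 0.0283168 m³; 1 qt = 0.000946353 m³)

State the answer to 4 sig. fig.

12.54 BTU/qt × 1055.06 J/BTU ÷ 0.000946353 m³/qt = 1.39805×10⁷ J/m³
1.39805×10⁷ J/m³ ÷ 4.184 J/cal × 0.0283168 m³/ft³ = 94618.3 cal/ft³

9.462×10⁴ cal/ft³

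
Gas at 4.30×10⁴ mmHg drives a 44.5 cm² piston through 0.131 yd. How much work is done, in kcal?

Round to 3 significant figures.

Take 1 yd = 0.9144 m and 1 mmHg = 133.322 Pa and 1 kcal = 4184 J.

0.730 kcal

4.30×10⁴ mmHg → 5.73285×10⁶ Pa
44.5 cm² → 0.00445 m²
F = P × A = 5.73285×10⁶ × 0.00445 = 25511.2 N
0.131 yd → 0.119786 m
W = F × d = 25511.2 × 0.119786 = 3055.88 J
In kcal: 3055.88 / 4184 = 0.730373 kcal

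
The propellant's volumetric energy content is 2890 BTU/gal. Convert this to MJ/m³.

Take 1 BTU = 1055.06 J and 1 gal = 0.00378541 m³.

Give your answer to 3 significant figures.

805 MJ/m³

2890 BTU/gal × 1055.06 J/BTU ÷ 0.00378541 m³/gal = 8.05494×10⁸ J/m³
8.05494×10⁸ J/m³ ÷ 1000000 J/MJ = 805.494 MJ/m³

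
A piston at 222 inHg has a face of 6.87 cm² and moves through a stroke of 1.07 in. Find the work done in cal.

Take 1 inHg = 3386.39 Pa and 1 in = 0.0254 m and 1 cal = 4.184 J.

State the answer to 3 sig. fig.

3.35 cal

222 inHg → 751779 Pa
6.87 cm² → 6.87×10⁻⁴ m²
F = P × A = 751779 × 6.87×10⁻⁴ = 516.472 N
1.07 in → 0.027178 m
W = F × d = 516.472 × 0.027178 = 14.0367 J
In cal: 14.0367 / 4.184 = 3.35485 cal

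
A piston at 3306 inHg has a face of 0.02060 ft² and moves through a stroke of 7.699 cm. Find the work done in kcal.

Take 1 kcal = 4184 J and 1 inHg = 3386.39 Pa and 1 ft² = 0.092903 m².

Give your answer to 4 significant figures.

3306 inHg → 1.11954×10⁷ Pa
0.02060 ft² → 0.0019138 m²
F = P × A = 1.11954×10⁷ × 0.0019138 = 21425.8 N
7.699 cm → 0.07699 m
W = F × d = 21425.8 × 0.07699 = 1649.57 J
In kcal: 1649.57 / 4184 = 0.394257 kcal

0.3943 kcal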